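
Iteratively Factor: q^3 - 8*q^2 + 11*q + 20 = (q - 4)*(q^2 - 4*q - 5) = (q - 5)*(q - 4)*(q + 1)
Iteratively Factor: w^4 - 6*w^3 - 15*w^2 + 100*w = (w - 5)*(w^3 - w^2 - 20*w) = (w - 5)^2*(w^2 + 4*w) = w*(w - 5)^2*(w + 4)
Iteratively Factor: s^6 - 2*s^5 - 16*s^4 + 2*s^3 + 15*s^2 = (s + 1)*(s^5 - 3*s^4 - 13*s^3 + 15*s^2) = s*(s + 1)*(s^4 - 3*s^3 - 13*s^2 + 15*s) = s^2*(s + 1)*(s^3 - 3*s^2 - 13*s + 15) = s^2*(s - 5)*(s + 1)*(s^2 + 2*s - 3) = s^2*(s - 5)*(s + 1)*(s + 3)*(s - 1)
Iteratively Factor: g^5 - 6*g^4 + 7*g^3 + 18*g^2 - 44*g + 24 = (g - 1)*(g^4 - 5*g^3 + 2*g^2 + 20*g - 24) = (g - 3)*(g - 1)*(g^3 - 2*g^2 - 4*g + 8) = (g - 3)*(g - 2)*(g - 1)*(g^2 - 4) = (g - 3)*(g - 2)*(g - 1)*(g + 2)*(g - 2)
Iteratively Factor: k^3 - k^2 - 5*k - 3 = (k - 3)*(k^2 + 2*k + 1) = (k - 3)*(k + 1)*(k + 1)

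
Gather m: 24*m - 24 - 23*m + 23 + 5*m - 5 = 6*m - 6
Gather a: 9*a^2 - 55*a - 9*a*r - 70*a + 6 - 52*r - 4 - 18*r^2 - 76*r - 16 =9*a^2 + a*(-9*r - 125) - 18*r^2 - 128*r - 14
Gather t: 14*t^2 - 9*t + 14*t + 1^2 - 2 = 14*t^2 + 5*t - 1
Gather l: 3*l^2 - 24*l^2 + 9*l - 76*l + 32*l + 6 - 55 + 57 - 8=-21*l^2 - 35*l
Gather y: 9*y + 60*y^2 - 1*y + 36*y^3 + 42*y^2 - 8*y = 36*y^3 + 102*y^2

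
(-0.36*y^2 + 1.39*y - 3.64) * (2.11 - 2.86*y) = 1.0296*y^3 - 4.735*y^2 + 13.3433*y - 7.6804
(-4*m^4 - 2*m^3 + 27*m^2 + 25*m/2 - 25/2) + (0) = -4*m^4 - 2*m^3 + 27*m^2 + 25*m/2 - 25/2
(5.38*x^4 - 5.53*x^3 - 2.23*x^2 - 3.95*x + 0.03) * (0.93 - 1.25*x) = -6.725*x^5 + 11.9159*x^4 - 2.3554*x^3 + 2.8636*x^2 - 3.711*x + 0.0279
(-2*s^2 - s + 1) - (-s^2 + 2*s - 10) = -s^2 - 3*s + 11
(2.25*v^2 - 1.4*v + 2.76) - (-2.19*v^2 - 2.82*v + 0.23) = 4.44*v^2 + 1.42*v + 2.53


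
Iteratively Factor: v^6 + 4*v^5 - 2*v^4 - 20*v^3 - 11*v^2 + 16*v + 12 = (v + 1)*(v^5 + 3*v^4 - 5*v^3 - 15*v^2 + 4*v + 12) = (v - 2)*(v + 1)*(v^4 + 5*v^3 + 5*v^2 - 5*v - 6) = (v - 2)*(v + 1)*(v + 2)*(v^3 + 3*v^2 - v - 3) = (v - 2)*(v - 1)*(v + 1)*(v + 2)*(v^2 + 4*v + 3) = (v - 2)*(v - 1)*(v + 1)*(v + 2)*(v + 3)*(v + 1)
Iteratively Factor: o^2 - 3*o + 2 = (o - 1)*(o - 2)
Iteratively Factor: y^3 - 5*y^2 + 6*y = (y)*(y^2 - 5*y + 6) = y*(y - 3)*(y - 2)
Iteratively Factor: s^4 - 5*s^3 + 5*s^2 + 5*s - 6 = (s - 1)*(s^3 - 4*s^2 + s + 6) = (s - 1)*(s + 1)*(s^2 - 5*s + 6) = (s - 2)*(s - 1)*(s + 1)*(s - 3)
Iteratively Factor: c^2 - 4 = (c - 2)*(c + 2)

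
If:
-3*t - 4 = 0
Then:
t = -4/3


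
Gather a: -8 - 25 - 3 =-36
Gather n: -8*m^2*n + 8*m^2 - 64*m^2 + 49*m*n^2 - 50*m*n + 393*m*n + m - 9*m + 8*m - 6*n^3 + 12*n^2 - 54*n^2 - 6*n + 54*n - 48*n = -56*m^2 - 6*n^3 + n^2*(49*m - 42) + n*(-8*m^2 + 343*m)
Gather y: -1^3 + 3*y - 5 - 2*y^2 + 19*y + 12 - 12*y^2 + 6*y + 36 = -14*y^2 + 28*y + 42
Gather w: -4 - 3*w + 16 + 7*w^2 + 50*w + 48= 7*w^2 + 47*w + 60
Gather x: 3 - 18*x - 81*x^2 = -81*x^2 - 18*x + 3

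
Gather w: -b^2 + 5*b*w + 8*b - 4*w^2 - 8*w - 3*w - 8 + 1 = -b^2 + 8*b - 4*w^2 + w*(5*b - 11) - 7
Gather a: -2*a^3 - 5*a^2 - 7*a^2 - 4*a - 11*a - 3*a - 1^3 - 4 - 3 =-2*a^3 - 12*a^2 - 18*a - 8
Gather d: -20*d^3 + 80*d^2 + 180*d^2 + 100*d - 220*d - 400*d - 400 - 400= -20*d^3 + 260*d^2 - 520*d - 800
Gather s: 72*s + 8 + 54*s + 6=126*s + 14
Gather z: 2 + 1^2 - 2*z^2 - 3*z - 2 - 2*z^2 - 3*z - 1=-4*z^2 - 6*z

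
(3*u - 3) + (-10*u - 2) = -7*u - 5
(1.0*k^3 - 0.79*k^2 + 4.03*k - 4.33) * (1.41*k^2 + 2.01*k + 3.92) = 1.41*k^5 + 0.8961*k^4 + 8.0144*k^3 - 1.1018*k^2 + 7.0943*k - 16.9736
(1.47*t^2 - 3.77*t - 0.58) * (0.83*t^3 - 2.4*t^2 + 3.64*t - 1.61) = 1.2201*t^5 - 6.6571*t^4 + 13.9174*t^3 - 14.6975*t^2 + 3.9585*t + 0.9338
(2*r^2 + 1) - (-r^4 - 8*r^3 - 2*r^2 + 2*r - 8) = r^4 + 8*r^3 + 4*r^2 - 2*r + 9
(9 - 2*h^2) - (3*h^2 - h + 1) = -5*h^2 + h + 8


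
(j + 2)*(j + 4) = j^2 + 6*j + 8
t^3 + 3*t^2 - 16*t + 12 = (t - 2)*(t - 1)*(t + 6)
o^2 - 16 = (o - 4)*(o + 4)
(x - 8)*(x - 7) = x^2 - 15*x + 56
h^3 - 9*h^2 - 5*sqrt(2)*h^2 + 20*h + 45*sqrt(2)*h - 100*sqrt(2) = (h - 5)*(h - 4)*(h - 5*sqrt(2))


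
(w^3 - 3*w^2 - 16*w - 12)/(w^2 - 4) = (w^2 - 5*w - 6)/(w - 2)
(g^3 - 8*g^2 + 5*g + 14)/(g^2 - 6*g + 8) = (g^2 - 6*g - 7)/(g - 4)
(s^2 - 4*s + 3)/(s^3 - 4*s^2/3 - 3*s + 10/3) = 3*(s - 3)/(3*s^2 - s - 10)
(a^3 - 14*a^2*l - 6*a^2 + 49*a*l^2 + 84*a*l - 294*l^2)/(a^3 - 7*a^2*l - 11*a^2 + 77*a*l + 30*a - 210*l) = (a - 7*l)/(a - 5)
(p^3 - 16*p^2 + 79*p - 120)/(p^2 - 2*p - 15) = (p^2 - 11*p + 24)/(p + 3)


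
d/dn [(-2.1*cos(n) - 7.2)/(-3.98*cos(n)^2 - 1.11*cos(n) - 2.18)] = (8.358*cos(n)^2 + 57.312*cos(n) + 3.414)*sin(n)/(15.8404*cos(n)^4 + 8.8356*cos(n)^3 + 18.5849*cos(n)^2 + 4.8396*cos(n) + 4.7524)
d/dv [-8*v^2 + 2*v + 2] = 2 - 16*v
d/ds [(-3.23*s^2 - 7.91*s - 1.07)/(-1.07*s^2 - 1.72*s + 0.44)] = (-2.9081*s^2 - 5.1322*s - 5.3208)/(1.1449*s^4 + 3.6808*s^3 + 2.0168*s^2 - 1.5136*s + 0.1936)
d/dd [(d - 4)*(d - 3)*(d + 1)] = 3*d^2 - 12*d + 5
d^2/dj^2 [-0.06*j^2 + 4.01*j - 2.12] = -0.120000000000000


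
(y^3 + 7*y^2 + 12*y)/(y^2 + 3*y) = y + 4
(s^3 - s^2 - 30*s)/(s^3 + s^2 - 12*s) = (s^2 - s - 30)/(s^2 + s - 12)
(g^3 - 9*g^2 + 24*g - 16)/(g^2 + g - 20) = (g^2 - 5*g + 4)/(g + 5)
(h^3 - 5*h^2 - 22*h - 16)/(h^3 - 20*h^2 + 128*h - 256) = (h^2 + 3*h + 2)/(h^2 - 12*h + 32)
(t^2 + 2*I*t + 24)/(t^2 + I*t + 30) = (t - 4*I)/(t - 5*I)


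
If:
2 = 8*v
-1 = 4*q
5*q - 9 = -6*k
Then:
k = 41/24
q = -1/4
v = 1/4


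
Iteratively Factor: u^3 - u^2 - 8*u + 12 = (u - 2)*(u^2 + u - 6) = (u - 2)*(u + 3)*(u - 2)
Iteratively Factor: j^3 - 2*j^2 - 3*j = (j + 1)*(j^2 - 3*j) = (j - 3)*(j + 1)*(j)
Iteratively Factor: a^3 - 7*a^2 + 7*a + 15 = (a - 5)*(a^2 - 2*a - 3) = (a - 5)*(a - 3)*(a + 1)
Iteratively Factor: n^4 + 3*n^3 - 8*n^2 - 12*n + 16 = (n - 2)*(n^3 + 5*n^2 + 2*n - 8) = (n - 2)*(n + 2)*(n^2 + 3*n - 4) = (n - 2)*(n + 2)*(n + 4)*(n - 1)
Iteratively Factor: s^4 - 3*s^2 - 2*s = (s)*(s^3 - 3*s - 2) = s*(s + 1)*(s^2 - s - 2) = s*(s + 1)^2*(s - 2)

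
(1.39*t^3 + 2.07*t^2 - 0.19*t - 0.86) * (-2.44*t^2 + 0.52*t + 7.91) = -3.3916*t^5 - 4.328*t^4 + 12.5349*t^3 + 18.3733*t^2 - 1.9501*t - 6.8026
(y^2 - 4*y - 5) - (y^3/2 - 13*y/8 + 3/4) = -y^3/2 + y^2 - 19*y/8 - 23/4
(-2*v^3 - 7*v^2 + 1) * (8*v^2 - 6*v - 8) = -16*v^5 - 44*v^4 + 58*v^3 + 64*v^2 - 6*v - 8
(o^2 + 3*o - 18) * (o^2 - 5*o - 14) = o^4 - 2*o^3 - 47*o^2 + 48*o + 252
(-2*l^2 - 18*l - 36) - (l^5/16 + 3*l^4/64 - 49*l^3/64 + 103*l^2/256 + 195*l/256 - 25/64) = -l^5/16 - 3*l^4/64 + 49*l^3/64 - 615*l^2/256 - 4803*l/256 - 2279/64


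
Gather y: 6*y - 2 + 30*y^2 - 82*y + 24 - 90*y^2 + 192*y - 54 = -60*y^2 + 116*y - 32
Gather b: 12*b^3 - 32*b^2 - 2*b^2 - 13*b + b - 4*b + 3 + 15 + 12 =12*b^3 - 34*b^2 - 16*b + 30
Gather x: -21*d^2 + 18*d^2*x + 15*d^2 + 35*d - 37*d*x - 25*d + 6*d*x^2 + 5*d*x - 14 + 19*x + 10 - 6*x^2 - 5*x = -6*d^2 + 10*d + x^2*(6*d - 6) + x*(18*d^2 - 32*d + 14) - 4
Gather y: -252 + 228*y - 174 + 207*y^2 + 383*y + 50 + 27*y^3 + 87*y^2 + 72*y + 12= 27*y^3 + 294*y^2 + 683*y - 364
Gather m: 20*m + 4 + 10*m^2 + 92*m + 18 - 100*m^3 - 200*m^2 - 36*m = -100*m^3 - 190*m^2 + 76*m + 22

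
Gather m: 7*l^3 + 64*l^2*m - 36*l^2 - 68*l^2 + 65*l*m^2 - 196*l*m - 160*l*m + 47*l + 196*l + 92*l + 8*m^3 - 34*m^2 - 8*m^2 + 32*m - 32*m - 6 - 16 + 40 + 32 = 7*l^3 - 104*l^2 + 335*l + 8*m^3 + m^2*(65*l - 42) + m*(64*l^2 - 356*l) + 50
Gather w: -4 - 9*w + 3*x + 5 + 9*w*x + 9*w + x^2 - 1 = 9*w*x + x^2 + 3*x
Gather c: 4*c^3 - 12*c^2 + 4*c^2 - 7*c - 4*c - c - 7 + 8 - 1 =4*c^3 - 8*c^2 - 12*c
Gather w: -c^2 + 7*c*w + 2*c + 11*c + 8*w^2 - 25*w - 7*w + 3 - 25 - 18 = -c^2 + 13*c + 8*w^2 + w*(7*c - 32) - 40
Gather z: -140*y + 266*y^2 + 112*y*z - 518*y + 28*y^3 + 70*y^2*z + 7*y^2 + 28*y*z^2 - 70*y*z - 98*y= 28*y^3 + 273*y^2 + 28*y*z^2 - 756*y + z*(70*y^2 + 42*y)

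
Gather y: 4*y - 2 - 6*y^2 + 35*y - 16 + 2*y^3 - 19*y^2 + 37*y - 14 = 2*y^3 - 25*y^2 + 76*y - 32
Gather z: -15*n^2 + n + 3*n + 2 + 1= -15*n^2 + 4*n + 3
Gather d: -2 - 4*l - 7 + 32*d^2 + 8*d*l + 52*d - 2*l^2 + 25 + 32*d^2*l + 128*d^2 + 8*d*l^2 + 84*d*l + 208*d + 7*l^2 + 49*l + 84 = d^2*(32*l + 160) + d*(8*l^2 + 92*l + 260) + 5*l^2 + 45*l + 100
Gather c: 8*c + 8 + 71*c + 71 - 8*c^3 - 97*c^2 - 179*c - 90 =-8*c^3 - 97*c^2 - 100*c - 11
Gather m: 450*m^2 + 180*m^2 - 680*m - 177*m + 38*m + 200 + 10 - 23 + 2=630*m^2 - 819*m + 189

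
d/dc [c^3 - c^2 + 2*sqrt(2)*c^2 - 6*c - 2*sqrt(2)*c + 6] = 3*c^2 - 2*c + 4*sqrt(2)*c - 6 - 2*sqrt(2)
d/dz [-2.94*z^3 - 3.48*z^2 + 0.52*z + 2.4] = -8.82*z^2 - 6.96*z + 0.52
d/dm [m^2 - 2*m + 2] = 2*m - 2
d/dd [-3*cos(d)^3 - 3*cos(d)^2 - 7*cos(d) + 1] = (9*cos(d)^2 + 6*cos(d) + 7)*sin(d)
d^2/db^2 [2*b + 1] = 0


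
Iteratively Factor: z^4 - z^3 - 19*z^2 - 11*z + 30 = (z + 3)*(z^3 - 4*z^2 - 7*z + 10) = (z + 2)*(z + 3)*(z^2 - 6*z + 5) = (z - 1)*(z + 2)*(z + 3)*(z - 5)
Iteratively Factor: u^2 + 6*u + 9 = (u + 3)*(u + 3)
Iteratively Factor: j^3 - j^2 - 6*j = (j)*(j^2 - j - 6) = j*(j - 3)*(j + 2)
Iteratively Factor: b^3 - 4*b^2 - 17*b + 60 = (b + 4)*(b^2 - 8*b + 15) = (b - 5)*(b + 4)*(b - 3)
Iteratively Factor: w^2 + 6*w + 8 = (w + 4)*(w + 2)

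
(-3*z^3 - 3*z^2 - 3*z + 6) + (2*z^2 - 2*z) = -3*z^3 - z^2 - 5*z + 6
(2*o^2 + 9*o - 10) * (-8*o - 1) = -16*o^3 - 74*o^2 + 71*o + 10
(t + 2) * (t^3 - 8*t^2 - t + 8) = t^4 - 6*t^3 - 17*t^2 + 6*t + 16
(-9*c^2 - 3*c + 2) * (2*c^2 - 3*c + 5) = -18*c^4 + 21*c^3 - 32*c^2 - 21*c + 10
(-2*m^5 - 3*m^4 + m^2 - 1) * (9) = -18*m^5 - 27*m^4 + 9*m^2 - 9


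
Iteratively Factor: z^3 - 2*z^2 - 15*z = (z - 5)*(z^2 + 3*z) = (z - 5)*(z + 3)*(z)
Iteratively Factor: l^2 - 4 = (l + 2)*(l - 2)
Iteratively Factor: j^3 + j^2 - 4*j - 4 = (j - 2)*(j^2 + 3*j + 2) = (j - 2)*(j + 2)*(j + 1)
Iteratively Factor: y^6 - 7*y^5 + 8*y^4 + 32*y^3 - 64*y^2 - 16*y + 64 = (y - 4)*(y^5 - 3*y^4 - 4*y^3 + 16*y^2 - 16) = (y - 4)*(y - 2)*(y^4 - y^3 - 6*y^2 + 4*y + 8) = (y - 4)*(y - 2)^2*(y^3 + y^2 - 4*y - 4) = (y - 4)*(y - 2)^3*(y^2 + 3*y + 2) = (y - 4)*(y - 2)^3*(y + 2)*(y + 1)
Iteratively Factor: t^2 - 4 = (t - 2)*(t + 2)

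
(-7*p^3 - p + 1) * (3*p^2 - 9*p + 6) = -21*p^5 + 63*p^4 - 45*p^3 + 12*p^2 - 15*p + 6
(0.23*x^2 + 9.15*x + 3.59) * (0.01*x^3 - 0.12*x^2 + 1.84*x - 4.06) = 0.0023*x^5 + 0.0639*x^4 - 0.6389*x^3 + 15.4714*x^2 - 30.5434*x - 14.5754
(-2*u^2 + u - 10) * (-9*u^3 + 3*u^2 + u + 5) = 18*u^5 - 15*u^4 + 91*u^3 - 39*u^2 - 5*u - 50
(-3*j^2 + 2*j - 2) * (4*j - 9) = -12*j^3 + 35*j^2 - 26*j + 18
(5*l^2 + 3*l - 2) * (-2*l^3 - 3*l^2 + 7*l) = -10*l^5 - 21*l^4 + 30*l^3 + 27*l^2 - 14*l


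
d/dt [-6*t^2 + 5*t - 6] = 5 - 12*t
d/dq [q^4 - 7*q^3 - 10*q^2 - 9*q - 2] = 4*q^3 - 21*q^2 - 20*q - 9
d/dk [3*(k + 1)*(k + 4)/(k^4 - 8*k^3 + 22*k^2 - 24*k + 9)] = 3*(-2*k^3 - 15*k^2 + 10*k + 47)/(k^6 - 12*k^5 + 57*k^4 - 136*k^3 + 171*k^2 - 108*k + 27)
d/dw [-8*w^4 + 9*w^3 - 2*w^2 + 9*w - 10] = -32*w^3 + 27*w^2 - 4*w + 9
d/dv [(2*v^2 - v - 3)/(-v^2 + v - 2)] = (v^2 - 14*v + 5)/(v^4 - 2*v^3 + 5*v^2 - 4*v + 4)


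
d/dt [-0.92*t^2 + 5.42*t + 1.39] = 5.42 - 1.84*t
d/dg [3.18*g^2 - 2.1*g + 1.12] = 6.36*g - 2.1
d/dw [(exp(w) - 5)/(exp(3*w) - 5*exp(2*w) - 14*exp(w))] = 2*(-exp(3*w) + 10*exp(2*w) - 25*exp(w) - 35)*exp(-w)/(exp(4*w) - 10*exp(3*w) - 3*exp(2*w) + 140*exp(w) + 196)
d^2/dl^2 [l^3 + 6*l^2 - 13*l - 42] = 6*l + 12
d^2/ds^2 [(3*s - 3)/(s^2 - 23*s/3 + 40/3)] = 18*((26 - 9*s)*(3*s^2 - 23*s + 40) + (s - 1)*(6*s - 23)^2)/(3*s^2 - 23*s + 40)^3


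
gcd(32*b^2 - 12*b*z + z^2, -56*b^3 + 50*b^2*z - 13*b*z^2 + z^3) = -4*b + z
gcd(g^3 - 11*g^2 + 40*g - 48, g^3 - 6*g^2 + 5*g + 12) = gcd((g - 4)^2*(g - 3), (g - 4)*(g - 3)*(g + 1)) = g^2 - 7*g + 12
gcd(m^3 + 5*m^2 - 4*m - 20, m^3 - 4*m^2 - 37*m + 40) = m + 5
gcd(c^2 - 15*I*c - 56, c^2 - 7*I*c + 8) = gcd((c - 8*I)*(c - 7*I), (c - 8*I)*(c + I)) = c - 8*I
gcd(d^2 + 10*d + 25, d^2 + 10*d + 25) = d^2 + 10*d + 25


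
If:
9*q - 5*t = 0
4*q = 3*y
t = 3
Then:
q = 5/3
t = 3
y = 20/9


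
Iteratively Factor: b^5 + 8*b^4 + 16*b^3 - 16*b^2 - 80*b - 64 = (b + 2)*(b^4 + 6*b^3 + 4*b^2 - 24*b - 32) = (b + 2)*(b + 4)*(b^3 + 2*b^2 - 4*b - 8) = (b - 2)*(b + 2)*(b + 4)*(b^2 + 4*b + 4) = (b - 2)*(b + 2)^2*(b + 4)*(b + 2)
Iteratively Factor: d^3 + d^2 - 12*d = (d - 3)*(d^2 + 4*d) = d*(d - 3)*(d + 4)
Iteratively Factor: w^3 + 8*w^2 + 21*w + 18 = (w + 3)*(w^2 + 5*w + 6) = (w + 3)^2*(w + 2)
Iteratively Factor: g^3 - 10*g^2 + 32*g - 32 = (g - 4)*(g^2 - 6*g + 8) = (g - 4)^2*(g - 2)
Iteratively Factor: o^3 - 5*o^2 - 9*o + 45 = (o + 3)*(o^2 - 8*o + 15) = (o - 5)*(o + 3)*(o - 3)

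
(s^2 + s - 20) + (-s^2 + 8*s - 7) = 9*s - 27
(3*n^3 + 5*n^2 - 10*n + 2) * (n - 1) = 3*n^4 + 2*n^3 - 15*n^2 + 12*n - 2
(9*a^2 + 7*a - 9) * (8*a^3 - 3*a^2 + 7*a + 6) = 72*a^5 + 29*a^4 - 30*a^3 + 130*a^2 - 21*a - 54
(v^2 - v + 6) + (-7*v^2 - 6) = -6*v^2 - v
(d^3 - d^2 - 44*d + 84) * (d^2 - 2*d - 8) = d^5 - 3*d^4 - 50*d^3 + 180*d^2 + 184*d - 672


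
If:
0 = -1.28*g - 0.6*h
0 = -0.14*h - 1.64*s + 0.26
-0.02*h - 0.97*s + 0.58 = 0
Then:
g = 3.18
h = -6.79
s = 0.74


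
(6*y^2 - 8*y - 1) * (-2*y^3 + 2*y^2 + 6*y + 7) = -12*y^5 + 28*y^4 + 22*y^3 - 8*y^2 - 62*y - 7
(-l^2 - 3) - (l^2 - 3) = -2*l^2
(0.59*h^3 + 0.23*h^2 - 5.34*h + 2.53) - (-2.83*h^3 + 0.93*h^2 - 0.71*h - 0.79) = 3.42*h^3 - 0.7*h^2 - 4.63*h + 3.32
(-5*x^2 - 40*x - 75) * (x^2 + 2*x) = -5*x^4 - 50*x^3 - 155*x^2 - 150*x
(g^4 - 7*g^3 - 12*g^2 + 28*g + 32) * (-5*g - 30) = -5*g^5 + 5*g^4 + 270*g^3 + 220*g^2 - 1000*g - 960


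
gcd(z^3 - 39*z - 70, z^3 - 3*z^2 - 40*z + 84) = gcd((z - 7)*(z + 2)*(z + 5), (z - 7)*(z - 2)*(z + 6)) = z - 7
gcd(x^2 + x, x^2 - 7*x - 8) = x + 1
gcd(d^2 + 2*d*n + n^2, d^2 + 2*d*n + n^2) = d^2 + 2*d*n + n^2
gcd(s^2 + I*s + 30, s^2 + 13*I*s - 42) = s + 6*I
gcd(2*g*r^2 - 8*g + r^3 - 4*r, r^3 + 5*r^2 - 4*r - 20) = r^2 - 4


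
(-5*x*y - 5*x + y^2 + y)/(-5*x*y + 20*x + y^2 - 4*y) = (y + 1)/(y - 4)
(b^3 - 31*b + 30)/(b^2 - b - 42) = (b^2 - 6*b + 5)/(b - 7)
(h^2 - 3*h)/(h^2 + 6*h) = (h - 3)/(h + 6)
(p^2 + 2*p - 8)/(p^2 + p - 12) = (p - 2)/(p - 3)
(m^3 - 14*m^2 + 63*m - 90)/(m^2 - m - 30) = (m^2 - 8*m + 15)/(m + 5)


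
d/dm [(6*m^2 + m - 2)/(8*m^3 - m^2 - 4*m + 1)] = (-48*m^4 - 16*m^3 + 25*m^2 + 8*m - 7)/(64*m^6 - 16*m^5 - 63*m^4 + 24*m^3 + 14*m^2 - 8*m + 1)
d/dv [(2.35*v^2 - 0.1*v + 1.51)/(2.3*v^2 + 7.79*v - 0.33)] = (18.5365*v^2 - 8.497*v - 11.7299)/(5.29*v^4 + 35.834*v^3 + 59.1661*v^2 - 5.1414*v + 0.1089)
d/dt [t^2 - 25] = 2*t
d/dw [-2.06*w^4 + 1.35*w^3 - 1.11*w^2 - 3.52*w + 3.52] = -8.24*w^3 + 4.05*w^2 - 2.22*w - 3.52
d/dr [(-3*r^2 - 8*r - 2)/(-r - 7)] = 3*(r^2 + 14*r + 18)/(r^2 + 14*r + 49)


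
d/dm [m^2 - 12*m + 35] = 2*m - 12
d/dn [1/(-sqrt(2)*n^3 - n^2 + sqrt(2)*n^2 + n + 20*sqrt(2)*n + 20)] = (3*sqrt(2)*n^2 - 2*sqrt(2)*n + 2*n - 20*sqrt(2) - 1)/(-sqrt(2)*n^3 - n^2 + sqrt(2)*n^2 + n + 20*sqrt(2)*n + 20)^2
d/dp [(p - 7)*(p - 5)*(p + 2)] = 3*p^2 - 20*p + 11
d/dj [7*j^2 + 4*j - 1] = 14*j + 4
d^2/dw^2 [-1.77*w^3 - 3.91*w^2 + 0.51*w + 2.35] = -10.62*w - 7.82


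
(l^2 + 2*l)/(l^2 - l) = (l + 2)/(l - 1)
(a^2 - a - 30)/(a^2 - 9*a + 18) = (a + 5)/(a - 3)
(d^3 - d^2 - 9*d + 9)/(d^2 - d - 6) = (d^2 + 2*d - 3)/(d + 2)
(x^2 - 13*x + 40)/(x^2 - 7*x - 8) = (x - 5)/(x + 1)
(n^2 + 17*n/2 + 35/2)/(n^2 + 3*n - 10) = (n + 7/2)/(n - 2)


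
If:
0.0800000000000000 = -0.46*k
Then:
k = -0.17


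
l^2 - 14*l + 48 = (l - 8)*(l - 6)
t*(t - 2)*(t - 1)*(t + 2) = t^4 - t^3 - 4*t^2 + 4*t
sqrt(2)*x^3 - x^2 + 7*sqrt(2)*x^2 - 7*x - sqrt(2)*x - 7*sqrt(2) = (x + 7)*(x - sqrt(2))*(sqrt(2)*x + 1)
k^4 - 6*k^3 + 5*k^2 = k^2*(k - 5)*(k - 1)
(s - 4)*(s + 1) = s^2 - 3*s - 4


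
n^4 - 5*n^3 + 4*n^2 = n^2*(n - 4)*(n - 1)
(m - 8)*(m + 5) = m^2 - 3*m - 40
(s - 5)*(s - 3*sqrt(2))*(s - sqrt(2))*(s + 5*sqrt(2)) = s^4 - 5*s^3 + sqrt(2)*s^3 - 34*s^2 - 5*sqrt(2)*s^2 + 30*sqrt(2)*s + 170*s - 150*sqrt(2)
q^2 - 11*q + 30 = (q - 6)*(q - 5)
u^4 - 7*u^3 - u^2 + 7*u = u*(u - 7)*(u - 1)*(u + 1)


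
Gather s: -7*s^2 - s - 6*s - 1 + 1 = -7*s^2 - 7*s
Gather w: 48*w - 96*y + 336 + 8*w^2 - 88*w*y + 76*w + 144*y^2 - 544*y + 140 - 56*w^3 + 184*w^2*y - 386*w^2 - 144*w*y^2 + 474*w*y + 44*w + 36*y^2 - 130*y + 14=-56*w^3 + w^2*(184*y - 378) + w*(-144*y^2 + 386*y + 168) + 180*y^2 - 770*y + 490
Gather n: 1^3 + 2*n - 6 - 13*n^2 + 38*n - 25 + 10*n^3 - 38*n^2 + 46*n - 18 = 10*n^3 - 51*n^2 + 86*n - 48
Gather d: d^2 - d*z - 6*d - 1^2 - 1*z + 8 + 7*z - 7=d^2 + d*(-z - 6) + 6*z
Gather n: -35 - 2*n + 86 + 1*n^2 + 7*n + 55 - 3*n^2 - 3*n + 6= -2*n^2 + 2*n + 112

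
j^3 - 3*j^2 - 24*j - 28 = (j - 7)*(j + 2)^2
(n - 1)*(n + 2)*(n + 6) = n^3 + 7*n^2 + 4*n - 12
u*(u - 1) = u^2 - u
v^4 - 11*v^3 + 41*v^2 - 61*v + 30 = (v - 5)*(v - 3)*(v - 2)*(v - 1)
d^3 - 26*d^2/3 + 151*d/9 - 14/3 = (d - 6)*(d - 7/3)*(d - 1/3)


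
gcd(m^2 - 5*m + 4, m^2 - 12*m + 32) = m - 4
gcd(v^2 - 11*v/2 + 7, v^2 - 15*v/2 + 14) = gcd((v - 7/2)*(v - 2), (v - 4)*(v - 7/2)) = v - 7/2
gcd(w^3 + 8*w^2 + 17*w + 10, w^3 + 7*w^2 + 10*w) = w^2 + 7*w + 10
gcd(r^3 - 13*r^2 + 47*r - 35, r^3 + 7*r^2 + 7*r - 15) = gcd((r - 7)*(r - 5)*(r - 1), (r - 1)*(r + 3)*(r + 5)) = r - 1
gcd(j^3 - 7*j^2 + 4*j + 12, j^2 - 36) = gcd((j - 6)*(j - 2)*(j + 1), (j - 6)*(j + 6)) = j - 6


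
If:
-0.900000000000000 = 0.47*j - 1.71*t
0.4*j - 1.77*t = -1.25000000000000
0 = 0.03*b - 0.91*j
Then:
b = 111.67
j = 3.68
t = 1.54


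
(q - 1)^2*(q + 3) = q^3 + q^2 - 5*q + 3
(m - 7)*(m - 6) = m^2 - 13*m + 42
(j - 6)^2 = j^2 - 12*j + 36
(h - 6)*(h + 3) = h^2 - 3*h - 18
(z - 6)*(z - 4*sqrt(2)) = z^2 - 6*z - 4*sqrt(2)*z + 24*sqrt(2)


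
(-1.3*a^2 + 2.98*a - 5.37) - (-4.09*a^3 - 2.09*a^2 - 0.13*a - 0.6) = 4.09*a^3 + 0.79*a^2 + 3.11*a - 4.77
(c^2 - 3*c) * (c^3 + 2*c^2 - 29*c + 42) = c^5 - c^4 - 35*c^3 + 129*c^2 - 126*c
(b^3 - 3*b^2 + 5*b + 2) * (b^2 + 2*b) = b^5 - b^4 - b^3 + 12*b^2 + 4*b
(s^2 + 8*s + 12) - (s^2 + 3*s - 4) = 5*s + 16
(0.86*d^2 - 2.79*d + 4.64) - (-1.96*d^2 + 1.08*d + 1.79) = 2.82*d^2 - 3.87*d + 2.85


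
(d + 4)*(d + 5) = d^2 + 9*d + 20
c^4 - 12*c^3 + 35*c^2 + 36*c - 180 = (c - 6)*(c - 5)*(c - 3)*(c + 2)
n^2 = n^2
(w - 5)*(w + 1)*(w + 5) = w^3 + w^2 - 25*w - 25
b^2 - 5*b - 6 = (b - 6)*(b + 1)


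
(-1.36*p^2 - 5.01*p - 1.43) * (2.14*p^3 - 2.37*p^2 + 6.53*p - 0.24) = -2.9104*p^5 - 7.4982*p^4 - 0.0673000000000012*p^3 - 28.9998*p^2 - 8.1355*p + 0.3432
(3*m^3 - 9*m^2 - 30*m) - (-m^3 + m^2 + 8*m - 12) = 4*m^3 - 10*m^2 - 38*m + 12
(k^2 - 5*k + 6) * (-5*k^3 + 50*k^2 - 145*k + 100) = -5*k^5 + 75*k^4 - 425*k^3 + 1125*k^2 - 1370*k + 600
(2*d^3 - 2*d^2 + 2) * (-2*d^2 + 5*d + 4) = -4*d^5 + 14*d^4 - 2*d^3 - 12*d^2 + 10*d + 8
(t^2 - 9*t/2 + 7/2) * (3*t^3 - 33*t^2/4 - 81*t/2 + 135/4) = 3*t^5 - 87*t^4/4 + 57*t^3/8 + 1497*t^2/8 - 2349*t/8 + 945/8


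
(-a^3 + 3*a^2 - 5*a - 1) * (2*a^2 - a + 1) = -2*a^5 + 7*a^4 - 14*a^3 + 6*a^2 - 4*a - 1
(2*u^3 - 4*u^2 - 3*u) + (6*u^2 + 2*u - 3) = 2*u^3 + 2*u^2 - u - 3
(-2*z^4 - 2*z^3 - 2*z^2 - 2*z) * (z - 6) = -2*z^5 + 10*z^4 + 10*z^3 + 10*z^2 + 12*z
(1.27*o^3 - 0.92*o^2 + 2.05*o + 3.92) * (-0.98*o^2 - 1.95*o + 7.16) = -1.2446*o^5 - 1.5749*o^4 + 8.8782*o^3 - 14.4263*o^2 + 7.034*o + 28.0672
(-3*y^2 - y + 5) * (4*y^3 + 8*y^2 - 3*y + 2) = -12*y^5 - 28*y^4 + 21*y^3 + 37*y^2 - 17*y + 10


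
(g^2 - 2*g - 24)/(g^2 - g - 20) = (g - 6)/(g - 5)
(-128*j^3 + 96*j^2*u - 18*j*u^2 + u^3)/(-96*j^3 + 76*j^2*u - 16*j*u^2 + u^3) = (-8*j + u)/(-6*j + u)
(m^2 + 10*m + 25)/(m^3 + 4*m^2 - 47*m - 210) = (m + 5)/(m^2 - m - 42)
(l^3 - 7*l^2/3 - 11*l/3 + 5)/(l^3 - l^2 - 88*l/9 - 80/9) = 3*(l^2 - 4*l + 3)/(3*l^2 - 8*l - 16)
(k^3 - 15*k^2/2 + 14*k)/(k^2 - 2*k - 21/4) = 2*k*(k - 4)/(2*k + 3)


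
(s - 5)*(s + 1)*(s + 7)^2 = s^4 + 10*s^3 - 12*s^2 - 266*s - 245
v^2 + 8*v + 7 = (v + 1)*(v + 7)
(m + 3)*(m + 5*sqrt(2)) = m^2 + 3*m + 5*sqrt(2)*m + 15*sqrt(2)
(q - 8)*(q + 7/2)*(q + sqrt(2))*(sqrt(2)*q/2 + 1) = sqrt(2)*q^4/2 - 9*sqrt(2)*q^3/4 + 2*q^3 - 13*sqrt(2)*q^2 - 9*q^2 - 56*q - 9*sqrt(2)*q/2 - 28*sqrt(2)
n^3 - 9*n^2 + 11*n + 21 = (n - 7)*(n - 3)*(n + 1)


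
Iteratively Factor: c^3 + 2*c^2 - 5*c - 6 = (c + 1)*(c^2 + c - 6) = (c - 2)*(c + 1)*(c + 3)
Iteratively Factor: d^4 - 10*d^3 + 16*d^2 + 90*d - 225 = (d - 3)*(d^3 - 7*d^2 - 5*d + 75) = (d - 5)*(d - 3)*(d^2 - 2*d - 15) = (d - 5)^2*(d - 3)*(d + 3)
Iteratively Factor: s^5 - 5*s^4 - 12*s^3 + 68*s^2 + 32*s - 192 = (s - 2)*(s^4 - 3*s^3 - 18*s^2 + 32*s + 96) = (s - 2)*(s + 3)*(s^3 - 6*s^2 + 32) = (s - 4)*(s - 2)*(s + 3)*(s^2 - 2*s - 8) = (s - 4)*(s - 2)*(s + 2)*(s + 3)*(s - 4)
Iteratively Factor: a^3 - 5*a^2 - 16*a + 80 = (a + 4)*(a^2 - 9*a + 20) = (a - 4)*(a + 4)*(a - 5)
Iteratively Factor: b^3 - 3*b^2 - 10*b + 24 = (b + 3)*(b^2 - 6*b + 8) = (b - 2)*(b + 3)*(b - 4)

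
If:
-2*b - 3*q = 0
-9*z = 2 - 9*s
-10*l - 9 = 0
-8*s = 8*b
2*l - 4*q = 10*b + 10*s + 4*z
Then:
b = 41/300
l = -9/10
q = -41/450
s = -41/300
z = -323/900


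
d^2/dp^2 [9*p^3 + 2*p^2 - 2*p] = 54*p + 4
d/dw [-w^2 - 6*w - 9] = -2*w - 6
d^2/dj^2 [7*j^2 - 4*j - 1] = 14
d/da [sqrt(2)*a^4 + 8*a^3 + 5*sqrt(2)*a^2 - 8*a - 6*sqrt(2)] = 4*sqrt(2)*a^3 + 24*a^2 + 10*sqrt(2)*a - 8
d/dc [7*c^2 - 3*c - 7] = 14*c - 3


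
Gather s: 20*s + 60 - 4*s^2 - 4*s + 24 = -4*s^2 + 16*s + 84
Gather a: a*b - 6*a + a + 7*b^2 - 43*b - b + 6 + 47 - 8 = a*(b - 5) + 7*b^2 - 44*b + 45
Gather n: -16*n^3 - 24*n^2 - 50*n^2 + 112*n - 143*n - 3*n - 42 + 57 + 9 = -16*n^3 - 74*n^2 - 34*n + 24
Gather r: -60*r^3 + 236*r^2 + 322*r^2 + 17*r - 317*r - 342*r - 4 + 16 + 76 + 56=-60*r^3 + 558*r^2 - 642*r + 144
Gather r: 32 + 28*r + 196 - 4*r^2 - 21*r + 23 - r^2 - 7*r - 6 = 245 - 5*r^2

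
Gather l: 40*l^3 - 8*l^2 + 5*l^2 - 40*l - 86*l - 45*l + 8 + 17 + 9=40*l^3 - 3*l^2 - 171*l + 34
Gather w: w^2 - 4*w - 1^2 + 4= w^2 - 4*w + 3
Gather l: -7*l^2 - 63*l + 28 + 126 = -7*l^2 - 63*l + 154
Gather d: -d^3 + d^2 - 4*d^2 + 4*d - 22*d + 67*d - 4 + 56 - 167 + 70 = -d^3 - 3*d^2 + 49*d - 45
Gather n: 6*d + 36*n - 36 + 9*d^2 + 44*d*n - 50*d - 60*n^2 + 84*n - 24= 9*d^2 - 44*d - 60*n^2 + n*(44*d + 120) - 60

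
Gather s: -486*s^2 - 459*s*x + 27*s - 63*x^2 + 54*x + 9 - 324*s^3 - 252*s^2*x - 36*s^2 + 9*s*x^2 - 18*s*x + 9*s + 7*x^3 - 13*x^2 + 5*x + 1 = -324*s^3 + s^2*(-252*x - 522) + s*(9*x^2 - 477*x + 36) + 7*x^3 - 76*x^2 + 59*x + 10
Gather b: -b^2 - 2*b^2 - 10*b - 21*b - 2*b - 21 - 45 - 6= -3*b^2 - 33*b - 72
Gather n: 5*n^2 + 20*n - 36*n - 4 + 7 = 5*n^2 - 16*n + 3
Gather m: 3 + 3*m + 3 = 3*m + 6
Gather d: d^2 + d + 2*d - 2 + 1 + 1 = d^2 + 3*d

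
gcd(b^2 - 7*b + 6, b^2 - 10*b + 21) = 1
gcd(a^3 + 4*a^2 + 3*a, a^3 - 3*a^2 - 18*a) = a^2 + 3*a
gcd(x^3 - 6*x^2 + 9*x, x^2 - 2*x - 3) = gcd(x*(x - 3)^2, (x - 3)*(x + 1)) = x - 3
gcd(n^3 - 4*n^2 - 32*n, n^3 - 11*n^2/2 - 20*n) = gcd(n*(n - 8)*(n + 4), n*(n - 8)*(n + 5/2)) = n^2 - 8*n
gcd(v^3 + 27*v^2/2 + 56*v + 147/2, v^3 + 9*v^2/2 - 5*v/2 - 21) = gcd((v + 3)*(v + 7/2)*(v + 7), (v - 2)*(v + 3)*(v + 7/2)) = v^2 + 13*v/2 + 21/2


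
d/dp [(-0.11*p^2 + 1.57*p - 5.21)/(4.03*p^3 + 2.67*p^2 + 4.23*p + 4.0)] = (0.4433*p^4 - 12.6542*p^3 + 58.3317*p^2 + 26.9414*p + 28.3183)/(16.2409*p^6 + 21.5202*p^5 + 41.2227*p^4 + 54.8282*p^3 + 39.2529*p^2 + 33.84*p + 16.0)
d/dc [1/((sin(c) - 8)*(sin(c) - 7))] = (15 - 2*sin(c))*cos(c)/((sin(c) - 8)^2*(sin(c) - 7)^2)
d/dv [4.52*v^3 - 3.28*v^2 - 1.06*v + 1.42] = 13.56*v^2 - 6.56*v - 1.06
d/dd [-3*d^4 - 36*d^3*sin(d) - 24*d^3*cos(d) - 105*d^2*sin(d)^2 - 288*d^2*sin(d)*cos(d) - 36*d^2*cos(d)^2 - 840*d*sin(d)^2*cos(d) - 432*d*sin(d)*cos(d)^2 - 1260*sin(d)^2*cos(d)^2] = 24*d^3*sin(d) - 36*d^3*cos(d) - 12*d^3 - 108*d^2*sin(d) - 69*d^2*sin(2*d) - 72*d^2*cos(d) - 288*d^2*cos(2*d) + 210*d*sin(d) - 288*d*sin(2*d) - 630*d*sin(3*d) - 108*d*cos(d) + 69*d*cos(2*d) - 324*d*cos(3*d) - 141*d - 108*sin(d) - 108*sin(3*d) - 630*sin(4*d) - 210*cos(d) + 210*cos(3*d)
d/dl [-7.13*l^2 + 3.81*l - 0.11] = 3.81 - 14.26*l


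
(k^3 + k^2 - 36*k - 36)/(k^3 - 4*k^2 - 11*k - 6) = (k + 6)/(k + 1)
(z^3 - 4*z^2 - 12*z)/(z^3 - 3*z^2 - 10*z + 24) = z*(z^2 - 4*z - 12)/(z^3 - 3*z^2 - 10*z + 24)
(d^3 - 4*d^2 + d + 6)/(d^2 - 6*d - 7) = (d^2 - 5*d + 6)/(d - 7)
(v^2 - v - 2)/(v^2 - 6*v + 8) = (v + 1)/(v - 4)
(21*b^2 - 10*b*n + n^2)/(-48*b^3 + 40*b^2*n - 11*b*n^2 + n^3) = (-7*b + n)/(16*b^2 - 8*b*n + n^2)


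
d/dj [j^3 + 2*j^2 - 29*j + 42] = 3*j^2 + 4*j - 29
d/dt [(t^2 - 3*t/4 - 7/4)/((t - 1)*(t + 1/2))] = (t^2 + 10*t - 2)/(4*t^4 - 4*t^3 - 3*t^2 + 2*t + 1)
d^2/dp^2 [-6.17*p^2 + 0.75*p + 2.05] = -12.3400000000000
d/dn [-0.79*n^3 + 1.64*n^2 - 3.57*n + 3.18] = -2.37*n^2 + 3.28*n - 3.57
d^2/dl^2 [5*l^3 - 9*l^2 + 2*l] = 30*l - 18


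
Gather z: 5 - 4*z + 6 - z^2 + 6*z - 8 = -z^2 + 2*z + 3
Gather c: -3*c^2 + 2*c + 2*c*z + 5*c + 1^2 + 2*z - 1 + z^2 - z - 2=-3*c^2 + c*(2*z + 7) + z^2 + z - 2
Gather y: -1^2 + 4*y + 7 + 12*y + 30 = 16*y + 36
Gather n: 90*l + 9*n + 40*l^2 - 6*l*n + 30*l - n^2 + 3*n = 40*l^2 + 120*l - n^2 + n*(12 - 6*l)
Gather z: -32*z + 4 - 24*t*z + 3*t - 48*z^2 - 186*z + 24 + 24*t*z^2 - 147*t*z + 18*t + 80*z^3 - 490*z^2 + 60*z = 21*t + 80*z^3 + z^2*(24*t - 538) + z*(-171*t - 158) + 28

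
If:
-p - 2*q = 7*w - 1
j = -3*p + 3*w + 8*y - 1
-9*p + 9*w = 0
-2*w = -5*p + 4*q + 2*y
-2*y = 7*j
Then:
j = -1/29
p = 65/551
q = 31/1102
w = 65/551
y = 7/58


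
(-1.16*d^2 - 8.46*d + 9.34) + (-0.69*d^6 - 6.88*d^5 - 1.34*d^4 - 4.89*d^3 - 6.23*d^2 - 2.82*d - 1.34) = -0.69*d^6 - 6.88*d^5 - 1.34*d^4 - 4.89*d^3 - 7.39*d^2 - 11.28*d + 8.0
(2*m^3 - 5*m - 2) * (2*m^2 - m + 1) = 4*m^5 - 2*m^4 - 8*m^3 + m^2 - 3*m - 2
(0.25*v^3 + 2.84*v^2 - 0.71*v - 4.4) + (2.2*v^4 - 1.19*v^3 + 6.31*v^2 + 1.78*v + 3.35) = 2.2*v^4 - 0.94*v^3 + 9.15*v^2 + 1.07*v - 1.05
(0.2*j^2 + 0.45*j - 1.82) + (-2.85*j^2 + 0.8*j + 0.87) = -2.65*j^2 + 1.25*j - 0.95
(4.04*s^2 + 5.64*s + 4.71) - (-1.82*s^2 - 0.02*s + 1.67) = 5.86*s^2 + 5.66*s + 3.04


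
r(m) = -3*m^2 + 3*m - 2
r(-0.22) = -2.81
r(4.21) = -42.54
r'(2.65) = -12.90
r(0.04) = -1.88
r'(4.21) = -22.26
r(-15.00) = -722.00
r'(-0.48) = 5.88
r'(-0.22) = 4.32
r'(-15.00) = 93.00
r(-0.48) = -4.13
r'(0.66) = -0.96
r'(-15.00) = 93.00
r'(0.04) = 2.76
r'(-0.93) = 8.58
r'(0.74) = -1.44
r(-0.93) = -7.38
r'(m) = 3 - 6*m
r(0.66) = -1.33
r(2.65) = -15.12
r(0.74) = -1.42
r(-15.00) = -722.00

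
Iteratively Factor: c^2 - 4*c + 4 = (c - 2)*(c - 2)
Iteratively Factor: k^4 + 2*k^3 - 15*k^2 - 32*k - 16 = (k + 1)*(k^3 + k^2 - 16*k - 16) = (k + 1)^2*(k^2 - 16) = (k - 4)*(k + 1)^2*(k + 4)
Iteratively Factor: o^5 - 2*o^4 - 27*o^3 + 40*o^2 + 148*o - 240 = (o - 2)*(o^4 - 27*o^2 - 14*o + 120) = (o - 5)*(o - 2)*(o^3 + 5*o^2 - 2*o - 24) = (o - 5)*(o - 2)*(o + 3)*(o^2 + 2*o - 8) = (o - 5)*(o - 2)*(o + 3)*(o + 4)*(o - 2)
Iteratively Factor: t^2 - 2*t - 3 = (t - 3)*(t + 1)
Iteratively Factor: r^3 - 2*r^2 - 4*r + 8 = (r - 2)*(r^2 - 4) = (r - 2)*(r + 2)*(r - 2)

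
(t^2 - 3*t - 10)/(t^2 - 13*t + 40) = (t + 2)/(t - 8)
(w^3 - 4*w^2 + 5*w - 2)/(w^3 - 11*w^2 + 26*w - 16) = (w - 1)/(w - 8)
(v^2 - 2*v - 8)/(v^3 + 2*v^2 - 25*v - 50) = (v - 4)/(v^2 - 25)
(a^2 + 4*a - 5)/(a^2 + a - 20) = (a - 1)/(a - 4)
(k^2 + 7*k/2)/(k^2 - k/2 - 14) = k/(k - 4)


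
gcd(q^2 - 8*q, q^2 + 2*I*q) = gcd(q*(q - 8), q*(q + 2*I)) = q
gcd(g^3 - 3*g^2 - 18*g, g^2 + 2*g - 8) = 1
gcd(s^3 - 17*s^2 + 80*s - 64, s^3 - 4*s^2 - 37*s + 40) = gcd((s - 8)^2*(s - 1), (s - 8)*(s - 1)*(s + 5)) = s^2 - 9*s + 8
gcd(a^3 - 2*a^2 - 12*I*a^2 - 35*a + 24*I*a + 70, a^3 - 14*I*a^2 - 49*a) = a - 7*I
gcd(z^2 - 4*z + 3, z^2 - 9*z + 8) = z - 1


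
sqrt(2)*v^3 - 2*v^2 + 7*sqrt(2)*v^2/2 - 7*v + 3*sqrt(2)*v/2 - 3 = (v + 3)*(v - sqrt(2))*(sqrt(2)*v + sqrt(2)/2)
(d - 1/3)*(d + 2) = d^2 + 5*d/3 - 2/3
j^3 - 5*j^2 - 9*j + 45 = (j - 5)*(j - 3)*(j + 3)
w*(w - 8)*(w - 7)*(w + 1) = w^4 - 14*w^3 + 41*w^2 + 56*w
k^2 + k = k*(k + 1)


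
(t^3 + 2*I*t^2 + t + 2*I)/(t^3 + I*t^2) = 1 + I/t + 2/t^2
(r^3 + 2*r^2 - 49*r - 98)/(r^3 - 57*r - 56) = (r^2 - 5*r - 14)/(r^2 - 7*r - 8)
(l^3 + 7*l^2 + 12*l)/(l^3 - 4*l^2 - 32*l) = (l + 3)/(l - 8)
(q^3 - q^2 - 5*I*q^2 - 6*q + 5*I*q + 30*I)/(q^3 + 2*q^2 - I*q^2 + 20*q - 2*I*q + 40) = (q - 3)/(q + 4*I)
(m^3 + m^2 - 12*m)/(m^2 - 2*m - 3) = m*(m + 4)/(m + 1)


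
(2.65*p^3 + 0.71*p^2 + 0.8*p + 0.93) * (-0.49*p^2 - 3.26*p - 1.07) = -1.2985*p^5 - 8.9869*p^4 - 5.5421*p^3 - 3.8234*p^2 - 3.8878*p - 0.9951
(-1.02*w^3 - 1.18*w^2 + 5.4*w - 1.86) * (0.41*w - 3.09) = -0.4182*w^4 + 2.668*w^3 + 5.8602*w^2 - 17.4486*w + 5.7474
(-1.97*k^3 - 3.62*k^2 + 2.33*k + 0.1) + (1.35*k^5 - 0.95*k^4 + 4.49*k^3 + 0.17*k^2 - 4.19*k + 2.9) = 1.35*k^5 - 0.95*k^4 + 2.52*k^3 - 3.45*k^2 - 1.86*k + 3.0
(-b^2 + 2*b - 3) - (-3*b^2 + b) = 2*b^2 + b - 3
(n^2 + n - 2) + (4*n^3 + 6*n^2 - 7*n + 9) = 4*n^3 + 7*n^2 - 6*n + 7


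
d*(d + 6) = d^2 + 6*d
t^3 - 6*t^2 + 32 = (t - 4)^2*(t + 2)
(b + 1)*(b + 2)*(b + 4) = b^3 + 7*b^2 + 14*b + 8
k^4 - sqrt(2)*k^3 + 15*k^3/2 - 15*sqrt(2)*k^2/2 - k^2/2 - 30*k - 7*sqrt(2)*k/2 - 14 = (k + 1/2)*(k + 7)*(k - 2*sqrt(2))*(k + sqrt(2))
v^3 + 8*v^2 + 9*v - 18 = (v - 1)*(v + 3)*(v + 6)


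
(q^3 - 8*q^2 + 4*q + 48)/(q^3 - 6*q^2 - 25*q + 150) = (q^2 - 2*q - 8)/(q^2 - 25)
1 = 1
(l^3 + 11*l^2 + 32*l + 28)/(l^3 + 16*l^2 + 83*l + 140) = (l^2 + 4*l + 4)/(l^2 + 9*l + 20)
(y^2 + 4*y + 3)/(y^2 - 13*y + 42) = (y^2 + 4*y + 3)/(y^2 - 13*y + 42)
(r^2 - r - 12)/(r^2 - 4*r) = (r + 3)/r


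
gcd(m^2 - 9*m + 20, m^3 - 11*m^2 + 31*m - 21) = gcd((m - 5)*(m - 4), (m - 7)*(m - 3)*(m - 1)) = 1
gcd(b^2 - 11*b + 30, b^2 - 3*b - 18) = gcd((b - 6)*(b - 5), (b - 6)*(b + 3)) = b - 6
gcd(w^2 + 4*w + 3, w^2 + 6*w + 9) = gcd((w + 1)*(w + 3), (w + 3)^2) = w + 3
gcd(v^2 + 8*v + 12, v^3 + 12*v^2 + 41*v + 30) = v + 6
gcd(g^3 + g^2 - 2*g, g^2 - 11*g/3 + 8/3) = g - 1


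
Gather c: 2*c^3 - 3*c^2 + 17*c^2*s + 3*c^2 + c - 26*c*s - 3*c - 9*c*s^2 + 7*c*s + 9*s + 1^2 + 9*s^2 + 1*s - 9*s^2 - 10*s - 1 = 2*c^3 + 17*c^2*s + c*(-9*s^2 - 19*s - 2)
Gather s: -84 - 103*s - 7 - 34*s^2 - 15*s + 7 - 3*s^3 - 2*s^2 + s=-3*s^3 - 36*s^2 - 117*s - 84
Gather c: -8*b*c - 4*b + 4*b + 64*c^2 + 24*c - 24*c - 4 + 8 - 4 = -8*b*c + 64*c^2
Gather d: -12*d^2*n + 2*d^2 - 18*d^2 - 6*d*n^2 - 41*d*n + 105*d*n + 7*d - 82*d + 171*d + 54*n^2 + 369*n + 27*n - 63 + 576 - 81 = d^2*(-12*n - 16) + d*(-6*n^2 + 64*n + 96) + 54*n^2 + 396*n + 432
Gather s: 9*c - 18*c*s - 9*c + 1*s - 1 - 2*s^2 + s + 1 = -2*s^2 + s*(2 - 18*c)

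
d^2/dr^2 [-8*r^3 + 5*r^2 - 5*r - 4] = 10 - 48*r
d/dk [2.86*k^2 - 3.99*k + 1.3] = 5.72*k - 3.99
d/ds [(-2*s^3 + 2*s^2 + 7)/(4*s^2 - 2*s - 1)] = 2*(-4*s^4 + 4*s^3 + s^2 - 30*s + 7)/(16*s^4 - 16*s^3 - 4*s^2 + 4*s + 1)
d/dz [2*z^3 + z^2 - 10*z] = 6*z^2 + 2*z - 10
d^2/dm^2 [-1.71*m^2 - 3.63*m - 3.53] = -3.42000000000000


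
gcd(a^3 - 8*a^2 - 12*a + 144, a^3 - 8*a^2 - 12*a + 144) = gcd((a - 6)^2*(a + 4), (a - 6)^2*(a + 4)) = a^3 - 8*a^2 - 12*a + 144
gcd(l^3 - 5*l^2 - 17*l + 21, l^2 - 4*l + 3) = l - 1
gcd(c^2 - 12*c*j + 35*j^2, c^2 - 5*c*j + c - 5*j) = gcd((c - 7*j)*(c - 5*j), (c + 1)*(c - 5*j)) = c - 5*j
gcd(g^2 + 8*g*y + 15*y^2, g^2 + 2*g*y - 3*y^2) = g + 3*y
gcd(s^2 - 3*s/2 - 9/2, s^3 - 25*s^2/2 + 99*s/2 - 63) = s - 3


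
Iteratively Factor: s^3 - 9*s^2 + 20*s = (s)*(s^2 - 9*s + 20) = s*(s - 4)*(s - 5)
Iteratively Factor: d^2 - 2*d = (d - 2)*(d)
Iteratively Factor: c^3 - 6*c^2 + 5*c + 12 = (c + 1)*(c^2 - 7*c + 12) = (c - 4)*(c + 1)*(c - 3)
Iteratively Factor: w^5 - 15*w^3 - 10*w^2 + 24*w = (w + 2)*(w^4 - 2*w^3 - 11*w^2 + 12*w) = (w - 1)*(w + 2)*(w^3 - w^2 - 12*w) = (w - 1)*(w + 2)*(w + 3)*(w^2 - 4*w) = w*(w - 1)*(w + 2)*(w + 3)*(w - 4)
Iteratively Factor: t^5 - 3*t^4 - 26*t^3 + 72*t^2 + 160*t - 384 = (t - 2)*(t^4 - t^3 - 28*t^2 + 16*t + 192) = (t - 4)*(t - 2)*(t^3 + 3*t^2 - 16*t - 48) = (t - 4)*(t - 2)*(t + 3)*(t^2 - 16) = (t - 4)*(t - 2)*(t + 3)*(t + 4)*(t - 4)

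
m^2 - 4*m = m*(m - 4)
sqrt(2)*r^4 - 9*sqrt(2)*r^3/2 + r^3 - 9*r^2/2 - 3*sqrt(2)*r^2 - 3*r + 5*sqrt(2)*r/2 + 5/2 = (r - 5)*(r - 1/2)*(r + sqrt(2)/2)*(sqrt(2)*r + sqrt(2))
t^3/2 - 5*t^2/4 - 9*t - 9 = (t/2 + 1)*(t - 6)*(t + 3/2)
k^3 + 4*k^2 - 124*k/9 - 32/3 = (k - 8/3)*(k + 2/3)*(k + 6)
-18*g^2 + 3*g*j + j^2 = (-3*g + j)*(6*g + j)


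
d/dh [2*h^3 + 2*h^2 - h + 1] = 6*h^2 + 4*h - 1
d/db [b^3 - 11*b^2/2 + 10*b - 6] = 3*b^2 - 11*b + 10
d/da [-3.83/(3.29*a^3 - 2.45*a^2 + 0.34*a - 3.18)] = (37.8021*a^2 - 18.767*a + 1.3022)/(3.29*a^3 - 2.45*a^2 + 0.34*a - 3.18)^2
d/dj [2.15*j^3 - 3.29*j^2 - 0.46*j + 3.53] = 6.45*j^2 - 6.58*j - 0.46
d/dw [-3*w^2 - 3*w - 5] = -6*w - 3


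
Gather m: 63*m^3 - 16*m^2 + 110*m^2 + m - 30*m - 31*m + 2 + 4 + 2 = 63*m^3 + 94*m^2 - 60*m + 8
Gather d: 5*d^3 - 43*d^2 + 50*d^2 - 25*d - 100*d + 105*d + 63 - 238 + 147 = 5*d^3 + 7*d^2 - 20*d - 28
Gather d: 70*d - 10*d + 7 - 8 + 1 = 60*d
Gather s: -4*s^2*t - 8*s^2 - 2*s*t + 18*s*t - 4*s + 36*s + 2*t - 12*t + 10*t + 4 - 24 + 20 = s^2*(-4*t - 8) + s*(16*t + 32)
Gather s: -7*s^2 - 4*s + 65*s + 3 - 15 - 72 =-7*s^2 + 61*s - 84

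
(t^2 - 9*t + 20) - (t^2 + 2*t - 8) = 28 - 11*t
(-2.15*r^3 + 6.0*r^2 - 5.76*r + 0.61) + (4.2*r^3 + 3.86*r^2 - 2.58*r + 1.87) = 2.05*r^3 + 9.86*r^2 - 8.34*r + 2.48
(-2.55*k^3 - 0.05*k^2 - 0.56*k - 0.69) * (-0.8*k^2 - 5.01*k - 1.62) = 2.04*k^5 + 12.8155*k^4 + 4.8295*k^3 + 3.4386*k^2 + 4.3641*k + 1.1178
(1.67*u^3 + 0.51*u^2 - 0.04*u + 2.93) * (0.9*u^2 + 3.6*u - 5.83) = 1.503*u^5 + 6.471*u^4 - 7.9361*u^3 - 0.4803*u^2 + 10.7812*u - 17.0819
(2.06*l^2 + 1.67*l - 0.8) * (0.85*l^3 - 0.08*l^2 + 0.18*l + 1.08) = 1.751*l^5 + 1.2547*l^4 - 0.4428*l^3 + 2.5894*l^2 + 1.6596*l - 0.864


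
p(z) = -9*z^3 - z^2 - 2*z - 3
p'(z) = -27*z^2 - 2*z - 2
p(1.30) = -27.06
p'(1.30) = -50.23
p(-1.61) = 35.19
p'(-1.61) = -68.77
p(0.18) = -3.44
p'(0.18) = -3.23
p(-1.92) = 60.85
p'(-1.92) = -97.69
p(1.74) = -56.92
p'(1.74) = -87.23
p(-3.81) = 487.86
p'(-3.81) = -386.31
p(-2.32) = 108.64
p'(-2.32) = -142.68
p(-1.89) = 57.97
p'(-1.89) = -94.67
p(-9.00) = 6495.00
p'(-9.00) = -2171.00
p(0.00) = -3.00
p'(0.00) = -2.00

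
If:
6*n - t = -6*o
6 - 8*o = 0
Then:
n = t/6 - 3/4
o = 3/4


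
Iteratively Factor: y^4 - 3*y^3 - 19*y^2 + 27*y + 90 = (y - 5)*(y^3 + 2*y^2 - 9*y - 18) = (y - 5)*(y + 3)*(y^2 - y - 6) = (y - 5)*(y + 2)*(y + 3)*(y - 3)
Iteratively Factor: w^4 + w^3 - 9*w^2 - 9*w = (w)*(w^3 + w^2 - 9*w - 9) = w*(w + 1)*(w^2 - 9) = w*(w - 3)*(w + 1)*(w + 3)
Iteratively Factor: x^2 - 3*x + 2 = (x - 1)*(x - 2)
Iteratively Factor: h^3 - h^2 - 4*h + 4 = (h + 2)*(h^2 - 3*h + 2) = (h - 1)*(h + 2)*(h - 2)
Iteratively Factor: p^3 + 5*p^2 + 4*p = (p)*(p^2 + 5*p + 4) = p*(p + 1)*(p + 4)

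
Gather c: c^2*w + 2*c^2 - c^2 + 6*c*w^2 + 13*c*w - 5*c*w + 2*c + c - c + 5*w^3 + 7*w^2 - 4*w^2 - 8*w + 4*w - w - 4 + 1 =c^2*(w + 1) + c*(6*w^2 + 8*w + 2) + 5*w^3 + 3*w^2 - 5*w - 3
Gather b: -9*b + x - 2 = -9*b + x - 2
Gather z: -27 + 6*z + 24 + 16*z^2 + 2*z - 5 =16*z^2 + 8*z - 8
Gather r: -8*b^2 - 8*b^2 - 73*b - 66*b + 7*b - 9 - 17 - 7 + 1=-16*b^2 - 132*b - 32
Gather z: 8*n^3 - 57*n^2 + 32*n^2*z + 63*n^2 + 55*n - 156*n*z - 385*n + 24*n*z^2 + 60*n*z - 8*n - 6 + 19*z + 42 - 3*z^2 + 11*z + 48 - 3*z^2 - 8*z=8*n^3 + 6*n^2 - 338*n + z^2*(24*n - 6) + z*(32*n^2 - 96*n + 22) + 84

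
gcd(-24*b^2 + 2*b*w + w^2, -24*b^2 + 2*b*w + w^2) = -24*b^2 + 2*b*w + w^2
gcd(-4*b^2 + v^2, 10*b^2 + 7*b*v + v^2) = 2*b + v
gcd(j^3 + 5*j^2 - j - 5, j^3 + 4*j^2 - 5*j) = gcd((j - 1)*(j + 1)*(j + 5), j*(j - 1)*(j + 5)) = j^2 + 4*j - 5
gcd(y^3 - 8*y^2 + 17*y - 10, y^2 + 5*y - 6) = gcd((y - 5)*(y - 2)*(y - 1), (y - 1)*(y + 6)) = y - 1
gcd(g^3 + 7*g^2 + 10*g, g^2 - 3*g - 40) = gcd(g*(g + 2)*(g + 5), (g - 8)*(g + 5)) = g + 5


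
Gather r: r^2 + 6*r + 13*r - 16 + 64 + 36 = r^2 + 19*r + 84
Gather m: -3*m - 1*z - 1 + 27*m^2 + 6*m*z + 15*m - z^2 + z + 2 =27*m^2 + m*(6*z + 12) - z^2 + 1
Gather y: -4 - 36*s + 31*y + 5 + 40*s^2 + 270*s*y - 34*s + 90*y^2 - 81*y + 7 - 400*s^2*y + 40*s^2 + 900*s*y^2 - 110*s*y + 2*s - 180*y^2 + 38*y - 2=80*s^2 - 68*s + y^2*(900*s - 90) + y*(-400*s^2 + 160*s - 12) + 6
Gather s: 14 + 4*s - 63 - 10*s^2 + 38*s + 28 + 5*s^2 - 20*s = -5*s^2 + 22*s - 21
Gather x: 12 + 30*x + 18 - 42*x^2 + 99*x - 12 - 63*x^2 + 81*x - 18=-105*x^2 + 210*x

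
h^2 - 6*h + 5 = (h - 5)*(h - 1)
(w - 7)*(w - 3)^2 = w^3 - 13*w^2 + 51*w - 63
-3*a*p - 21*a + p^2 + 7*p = (-3*a + p)*(p + 7)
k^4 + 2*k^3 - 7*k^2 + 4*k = k*(k - 1)^2*(k + 4)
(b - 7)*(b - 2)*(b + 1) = b^3 - 8*b^2 + 5*b + 14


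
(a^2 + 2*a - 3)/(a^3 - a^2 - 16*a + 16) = (a + 3)/(a^2 - 16)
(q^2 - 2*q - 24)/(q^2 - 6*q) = (q + 4)/q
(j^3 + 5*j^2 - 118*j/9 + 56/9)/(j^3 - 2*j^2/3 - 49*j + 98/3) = (j - 4/3)/(j - 7)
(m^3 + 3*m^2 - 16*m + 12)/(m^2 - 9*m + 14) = (m^2 + 5*m - 6)/(m - 7)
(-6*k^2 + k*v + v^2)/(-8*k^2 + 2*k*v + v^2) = (3*k + v)/(4*k + v)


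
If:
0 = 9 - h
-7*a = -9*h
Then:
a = 81/7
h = 9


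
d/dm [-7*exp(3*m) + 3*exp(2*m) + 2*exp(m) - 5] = (-21*exp(2*m) + 6*exp(m) + 2)*exp(m)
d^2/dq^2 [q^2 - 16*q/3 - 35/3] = 2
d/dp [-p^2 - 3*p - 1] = -2*p - 3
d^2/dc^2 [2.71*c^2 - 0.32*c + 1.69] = 5.42000000000000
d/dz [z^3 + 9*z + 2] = 3*z^2 + 9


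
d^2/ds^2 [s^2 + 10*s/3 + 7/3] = 2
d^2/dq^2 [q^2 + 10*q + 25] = 2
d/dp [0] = 0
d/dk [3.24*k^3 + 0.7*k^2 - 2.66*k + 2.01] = 9.72*k^2 + 1.4*k - 2.66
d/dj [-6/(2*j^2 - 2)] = 6*j/(j^2 - 1)^2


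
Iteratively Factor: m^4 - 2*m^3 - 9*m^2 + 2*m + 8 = (m - 4)*(m^3 + 2*m^2 - m - 2) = (m - 4)*(m + 1)*(m^2 + m - 2) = (m - 4)*(m - 1)*(m + 1)*(m + 2)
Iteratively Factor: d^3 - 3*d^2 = (d)*(d^2 - 3*d) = d*(d - 3)*(d)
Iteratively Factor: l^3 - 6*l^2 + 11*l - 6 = (l - 2)*(l^2 - 4*l + 3) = (l - 3)*(l - 2)*(l - 1)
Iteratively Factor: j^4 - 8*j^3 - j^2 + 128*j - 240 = (j - 5)*(j^3 - 3*j^2 - 16*j + 48) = (j - 5)*(j - 4)*(j^2 + j - 12) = (j - 5)*(j - 4)*(j - 3)*(j + 4)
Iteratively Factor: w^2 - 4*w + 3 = (w - 3)*(w - 1)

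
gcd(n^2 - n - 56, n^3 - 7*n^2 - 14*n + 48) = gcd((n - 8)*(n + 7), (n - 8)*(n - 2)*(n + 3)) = n - 8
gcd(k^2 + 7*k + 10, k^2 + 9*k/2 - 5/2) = k + 5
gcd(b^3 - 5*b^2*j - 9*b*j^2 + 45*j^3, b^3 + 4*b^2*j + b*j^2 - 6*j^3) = b + 3*j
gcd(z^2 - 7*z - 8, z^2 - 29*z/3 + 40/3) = z - 8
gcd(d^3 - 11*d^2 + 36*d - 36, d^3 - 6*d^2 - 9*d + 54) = d^2 - 9*d + 18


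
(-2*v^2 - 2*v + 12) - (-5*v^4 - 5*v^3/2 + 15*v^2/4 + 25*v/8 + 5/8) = 5*v^4 + 5*v^3/2 - 23*v^2/4 - 41*v/8 + 91/8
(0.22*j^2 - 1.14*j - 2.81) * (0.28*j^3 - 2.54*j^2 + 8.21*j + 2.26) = 0.0616*j^5 - 0.878*j^4 + 3.915*j^3 - 1.7248*j^2 - 25.6465*j - 6.3506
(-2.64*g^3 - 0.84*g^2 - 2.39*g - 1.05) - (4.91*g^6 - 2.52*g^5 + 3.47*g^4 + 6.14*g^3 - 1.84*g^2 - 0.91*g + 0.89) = -4.91*g^6 + 2.52*g^5 - 3.47*g^4 - 8.78*g^3 + 1.0*g^2 - 1.48*g - 1.94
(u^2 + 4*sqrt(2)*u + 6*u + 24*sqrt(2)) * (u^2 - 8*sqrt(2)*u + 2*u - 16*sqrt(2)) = u^4 - 4*sqrt(2)*u^3 + 8*u^3 - 52*u^2 - 32*sqrt(2)*u^2 - 512*u - 48*sqrt(2)*u - 768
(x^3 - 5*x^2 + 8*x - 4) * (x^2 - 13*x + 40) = x^5 - 18*x^4 + 113*x^3 - 308*x^2 + 372*x - 160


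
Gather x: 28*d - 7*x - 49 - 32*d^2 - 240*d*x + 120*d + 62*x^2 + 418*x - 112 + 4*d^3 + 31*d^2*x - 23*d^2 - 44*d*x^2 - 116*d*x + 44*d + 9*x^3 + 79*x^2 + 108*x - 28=4*d^3 - 55*d^2 + 192*d + 9*x^3 + x^2*(141 - 44*d) + x*(31*d^2 - 356*d + 519) - 189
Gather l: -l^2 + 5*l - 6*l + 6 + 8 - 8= -l^2 - l + 6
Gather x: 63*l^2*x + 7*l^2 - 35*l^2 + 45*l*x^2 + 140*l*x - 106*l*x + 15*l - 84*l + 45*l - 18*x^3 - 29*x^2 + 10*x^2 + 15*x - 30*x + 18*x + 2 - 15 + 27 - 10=-28*l^2 - 24*l - 18*x^3 + x^2*(45*l - 19) + x*(63*l^2 + 34*l + 3) + 4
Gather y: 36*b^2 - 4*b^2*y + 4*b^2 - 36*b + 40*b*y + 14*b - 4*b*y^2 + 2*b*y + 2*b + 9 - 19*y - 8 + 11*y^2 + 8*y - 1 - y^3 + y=40*b^2 - 20*b - y^3 + y^2*(11 - 4*b) + y*(-4*b^2 + 42*b - 10)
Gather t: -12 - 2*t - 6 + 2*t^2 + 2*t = 2*t^2 - 18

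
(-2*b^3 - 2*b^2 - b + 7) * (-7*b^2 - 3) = 14*b^5 + 14*b^4 + 13*b^3 - 43*b^2 + 3*b - 21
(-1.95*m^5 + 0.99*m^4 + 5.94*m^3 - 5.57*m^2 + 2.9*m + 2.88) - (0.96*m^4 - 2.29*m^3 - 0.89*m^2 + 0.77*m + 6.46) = -1.95*m^5 + 0.03*m^4 + 8.23*m^3 - 4.68*m^2 + 2.13*m - 3.58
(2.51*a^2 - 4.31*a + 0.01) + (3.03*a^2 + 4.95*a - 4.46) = 5.54*a^2 + 0.640000000000001*a - 4.45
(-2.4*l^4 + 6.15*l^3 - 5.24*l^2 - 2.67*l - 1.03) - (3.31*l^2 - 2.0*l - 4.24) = -2.4*l^4 + 6.15*l^3 - 8.55*l^2 - 0.67*l + 3.21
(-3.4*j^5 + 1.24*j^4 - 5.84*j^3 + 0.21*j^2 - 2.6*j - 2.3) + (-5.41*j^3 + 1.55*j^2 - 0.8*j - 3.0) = -3.4*j^5 + 1.24*j^4 - 11.25*j^3 + 1.76*j^2 - 3.4*j - 5.3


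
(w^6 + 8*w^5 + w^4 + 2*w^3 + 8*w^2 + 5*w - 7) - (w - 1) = w^6 + 8*w^5 + w^4 + 2*w^3 + 8*w^2 + 4*w - 6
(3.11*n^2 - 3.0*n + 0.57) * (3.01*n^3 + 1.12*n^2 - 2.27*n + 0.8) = 9.3611*n^5 - 5.5468*n^4 - 8.704*n^3 + 9.9364*n^2 - 3.6939*n + 0.456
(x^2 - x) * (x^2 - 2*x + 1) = x^4 - 3*x^3 + 3*x^2 - x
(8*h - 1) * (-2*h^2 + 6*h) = -16*h^3 + 50*h^2 - 6*h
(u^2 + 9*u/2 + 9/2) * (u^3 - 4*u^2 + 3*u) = u^5 + u^4/2 - 21*u^3/2 - 9*u^2/2 + 27*u/2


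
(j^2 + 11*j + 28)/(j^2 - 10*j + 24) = (j^2 + 11*j + 28)/(j^2 - 10*j + 24)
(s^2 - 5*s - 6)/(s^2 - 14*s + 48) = (s + 1)/(s - 8)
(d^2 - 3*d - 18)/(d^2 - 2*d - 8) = (-d^2 + 3*d + 18)/(-d^2 + 2*d + 8)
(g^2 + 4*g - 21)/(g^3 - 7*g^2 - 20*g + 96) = (g + 7)/(g^2 - 4*g - 32)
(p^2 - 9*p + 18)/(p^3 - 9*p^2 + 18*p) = 1/p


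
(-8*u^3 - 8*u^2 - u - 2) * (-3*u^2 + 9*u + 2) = 24*u^5 - 48*u^4 - 85*u^3 - 19*u^2 - 20*u - 4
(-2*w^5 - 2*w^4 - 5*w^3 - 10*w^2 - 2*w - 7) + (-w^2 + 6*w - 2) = -2*w^5 - 2*w^4 - 5*w^3 - 11*w^2 + 4*w - 9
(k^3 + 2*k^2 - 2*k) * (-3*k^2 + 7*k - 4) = -3*k^5 + k^4 + 16*k^3 - 22*k^2 + 8*k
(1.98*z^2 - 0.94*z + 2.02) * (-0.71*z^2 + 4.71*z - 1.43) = -1.4058*z^4 + 9.9932*z^3 - 8.693*z^2 + 10.8584*z - 2.8886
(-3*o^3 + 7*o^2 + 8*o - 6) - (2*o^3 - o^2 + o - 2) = -5*o^3 + 8*o^2 + 7*o - 4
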